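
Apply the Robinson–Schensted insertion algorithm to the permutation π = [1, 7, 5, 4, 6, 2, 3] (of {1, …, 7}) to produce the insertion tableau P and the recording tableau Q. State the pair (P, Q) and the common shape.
P = [1, 2, 3] / [4, 6] / [5] / [7];  Q = [1, 2, 5] / [3, 7] / [4] / [6];  common shape = (3, 2, 1, 1)

Row-insert the values π_1, π_2, … into P one at a time, bumping the leftmost entry strictly greater than the inserted value down to the next row. The recording tableau Q records, in position (i, j), the step at which that cell was added to P.
  Insert 1 (step 1): P = [1];  Q = [1]
  Insert 7 (step 2): P = [1, 7];  Q = [1, 2]
  Insert 5 (step 3): P = [1, 5] / [7];  Q = [1, 2] / [3]
  Insert 4 (step 4): P = [1, 4] / [5] / [7];  Q = [1, 2] / [3] / [4]
  Insert 6 (step 5): P = [1, 4, 6] / [5] / [7];  Q = [1, 2, 5] / [3] / [4]
  Insert 2 (step 6): P = [1, 2, 6] / [4] / [5] / [7];  Q = [1, 2, 5] / [3] / [4] / [6]
  Insert 3 (step 7): P = [1, 2, 3] / [4, 6] / [5] / [7];  Q = [1, 2, 5] / [3, 7] / [4] / [6]
Final shape: (3, 2, 1, 1).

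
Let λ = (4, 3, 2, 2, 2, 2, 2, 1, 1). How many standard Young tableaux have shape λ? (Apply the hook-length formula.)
# SYT of shape (4, 3, 2, 2, 2, 2, 2, 1, 1) = 3325608

Hook-length formula: f^λ = n! / Π hook(c), product over all cells c of the Young diagram. For λ = (4, 3, 2, 2, 2, 2, 2, 1, 1), n = 19 boxes. Hook lengths by row (left-to-right, top-to-bottom): [12, 9, 3, 1]; [10, 7, 1]; [8, 5]; [7, 4]; [6, 3]; [5, 2]; [4, 1]; [2]; [1]. Product of hooks = 36578304000. So f^λ = 19! / 36578304000 = 121645100408832000 / 36578304000 = 3325608.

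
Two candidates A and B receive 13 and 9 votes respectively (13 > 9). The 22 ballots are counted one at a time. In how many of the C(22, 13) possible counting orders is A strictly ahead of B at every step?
Strict-lead orderings = 90440

Total orderings of the 22 votes with 13 for A: C(22, 13) = 497420. By the Bertrand ballot formula (Cycle Lemma / reflection principle), the number of orderings in which A is strictly ahead of B throughout is (p − q)/(p + q) · C(p + q, p) = (13 − 9)/(13 + 9) · 497420 = 90440.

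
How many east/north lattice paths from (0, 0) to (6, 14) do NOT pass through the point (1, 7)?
Number of paths = 32424

Total paths from (0, 0) to (6, 14): C(20, 6) = 38760. Paths through (1, 7): (paths (0, 0) → (1, 7)) × (paths (1, 7) → (6, 14)) = C(8, 1) · C(12, 5) = 8 · 792 = 6336. Avoidance count = 38760 − 6336 = 32424.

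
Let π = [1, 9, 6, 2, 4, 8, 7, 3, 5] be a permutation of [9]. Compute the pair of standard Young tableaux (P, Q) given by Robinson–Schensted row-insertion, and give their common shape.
P = [1, 2, 3, 5] / [4, 7] / [6, 8] / [9];  Q = [1, 2, 5, 6] / [3, 7] / [4, 9] / [8];  common shape = (4, 2, 2, 1)

Row-insert the values π_1, π_2, … into P one at a time, bumping the leftmost entry strictly greater than the inserted value down to the next row. The recording tableau Q records, in position (i, j), the step at which that cell was added to P.
  Insert 1 (step 1): P = [1];  Q = [1]
  Insert 9 (step 2): P = [1, 9];  Q = [1, 2]
  Insert 6 (step 3): P = [1, 6] / [9];  Q = [1, 2] / [3]
  Insert 2 (step 4): P = [1, 2] / [6] / [9];  Q = [1, 2] / [3] / [4]
  Insert 4 (step 5): P = [1, 2, 4] / [6] / [9];  Q = [1, 2, 5] / [3] / [4]
  Insert 8 (step 6): P = [1, 2, 4, 8] / [6] / [9];  Q = [1, 2, 5, 6] / [3] / [4]
  Insert 7 (step 7): P = [1, 2, 4, 7] / [6, 8] / [9];  Q = [1, 2, 5, 6] / [3, 7] / [4]
  Insert 3 (step 8): P = [1, 2, 3, 7] / [4, 8] / [6] / [9];  Q = [1, 2, 5, 6] / [3, 7] / [4] / [8]
  Insert 5 (step 9): P = [1, 2, 3, 5] / [4, 7] / [6, 8] / [9];  Q = [1, 2, 5, 6] / [3, 7] / [4, 9] / [8]
Final shape: (4, 2, 2, 1).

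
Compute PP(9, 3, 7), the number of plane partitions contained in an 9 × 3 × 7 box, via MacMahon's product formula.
PP(9, 3, 7) = 24584605760

Evaluate the triple product over i = 1..9, j = 1..3, k = 1..7. The factors are (2/1) · (3/2) · (4/3) · (5/4) · (6/5) · (7/6) · (8/7) · (3/2) · … (189 factors total). The numerators and denominators telescope so the product is an integer; carrying out the multiplication exactly gives PP(9, 3, 7) = 24584605760.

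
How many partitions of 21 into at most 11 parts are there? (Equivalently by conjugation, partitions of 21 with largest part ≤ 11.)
p(21, parts ≤ 11) = 695

Use the recurrence p(n, m) = p(n, m−1) + p(n−m, m): either the largest part is < m (count p(n, m−1)) or the largest part is exactly m (remove one copy of m, count p(n−m, m)). With p(0, ·) = 1 this gives p(21, parts ≤ 11) = 695. (By conjugating Young diagrams, this also counts partitions of 21 into at most 11 parts.)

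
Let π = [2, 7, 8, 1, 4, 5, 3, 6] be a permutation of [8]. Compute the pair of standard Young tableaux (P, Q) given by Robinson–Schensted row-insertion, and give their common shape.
P = [1, 3, 5, 6] / [2, 4, 8] / [7];  Q = [1, 2, 3, 8] / [4, 5, 6] / [7];  common shape = (4, 3, 1)

Row-insert the values π_1, π_2, … into P one at a time, bumping the leftmost entry strictly greater than the inserted value down to the next row. The recording tableau Q records, in position (i, j), the step at which that cell was added to P.
  Insert 2 (step 1): P = [2];  Q = [1]
  Insert 7 (step 2): P = [2, 7];  Q = [1, 2]
  Insert 8 (step 3): P = [2, 7, 8];  Q = [1, 2, 3]
  Insert 1 (step 4): P = [1, 7, 8] / [2];  Q = [1, 2, 3] / [4]
  Insert 4 (step 5): P = [1, 4, 8] / [2, 7];  Q = [1, 2, 3] / [4, 5]
  Insert 5 (step 6): P = [1, 4, 5] / [2, 7, 8];  Q = [1, 2, 3] / [4, 5, 6]
  Insert 3 (step 7): P = [1, 3, 5] / [2, 4, 8] / [7];  Q = [1, 2, 3] / [4, 5, 6] / [7]
  Insert 6 (step 8): P = [1, 3, 5, 6] / [2, 4, 8] / [7];  Q = [1, 2, 3, 8] / [4, 5, 6] / [7]
Final shape: (4, 3, 1).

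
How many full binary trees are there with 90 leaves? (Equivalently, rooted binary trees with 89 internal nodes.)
C_89 = 254224158304000796523953440778841647086547372026600

These full binary trees are counted by the Catalan number C_n = (1/(n + 1)) · C(2n, n). For n = 89: C_89 = (1/90) · C(178, 89) = 22880174247360071687155809670095748237789263482394000/90 = 254224158304000796523953440778841647086547372026600.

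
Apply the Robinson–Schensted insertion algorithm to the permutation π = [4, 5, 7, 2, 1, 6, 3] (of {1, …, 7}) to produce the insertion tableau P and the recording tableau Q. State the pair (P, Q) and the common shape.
P = [1, 3, 6] / [2, 5] / [4, 7];  Q = [1, 2, 3] / [4, 6] / [5, 7];  common shape = (3, 2, 2)

Row-insert the values π_1, π_2, … into P one at a time, bumping the leftmost entry strictly greater than the inserted value down to the next row. The recording tableau Q records, in position (i, j), the step at which that cell was added to P.
  Insert 4 (step 1): P = [4];  Q = [1]
  Insert 5 (step 2): P = [4, 5];  Q = [1, 2]
  Insert 7 (step 3): P = [4, 5, 7];  Q = [1, 2, 3]
  Insert 2 (step 4): P = [2, 5, 7] / [4];  Q = [1, 2, 3] / [4]
  Insert 1 (step 5): P = [1, 5, 7] / [2] / [4];  Q = [1, 2, 3] / [4] / [5]
  Insert 6 (step 6): P = [1, 5, 6] / [2, 7] / [4];  Q = [1, 2, 3] / [4, 6] / [5]
  Insert 3 (step 7): P = [1, 3, 6] / [2, 5] / [4, 7];  Q = [1, 2, 3] / [4, 6] / [5, 7]
Final shape: (3, 2, 2).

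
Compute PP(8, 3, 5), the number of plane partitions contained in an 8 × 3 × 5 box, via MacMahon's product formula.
PP(8, 3, 5) = 61408347

Evaluate the triple product over i = 1..8, j = 1..3, k = 1..5. The factors are (2/1) · (3/2) · (4/3) · (5/4) · (6/5) · (3/2) · (4/3) · (5/4) · … (120 factors total). The numerators and denominators telescope so the product is an integer; carrying out the multiplication exactly gives PP(8, 3, 5) = 61408347.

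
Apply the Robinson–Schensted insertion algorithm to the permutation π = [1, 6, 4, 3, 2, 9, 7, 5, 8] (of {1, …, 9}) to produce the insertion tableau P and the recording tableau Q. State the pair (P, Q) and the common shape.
P = [1, 2, 5, 8] / [3, 7] / [4, 9] / [6];  Q = [1, 2, 6, 9] / [3, 7] / [4, 8] / [5];  common shape = (4, 2, 2, 1)

Row-insert the values π_1, π_2, … into P one at a time, bumping the leftmost entry strictly greater than the inserted value down to the next row. The recording tableau Q records, in position (i, j), the step at which that cell was added to P.
  Insert 1 (step 1): P = [1];  Q = [1]
  Insert 6 (step 2): P = [1, 6];  Q = [1, 2]
  Insert 4 (step 3): P = [1, 4] / [6];  Q = [1, 2] / [3]
  Insert 3 (step 4): P = [1, 3] / [4] / [6];  Q = [1, 2] / [3] / [4]
  Insert 2 (step 5): P = [1, 2] / [3] / [4] / [6];  Q = [1, 2] / [3] / [4] / [5]
  Insert 9 (step 6): P = [1, 2, 9] / [3] / [4] / [6];  Q = [1, 2, 6] / [3] / [4] / [5]
  Insert 7 (step 7): P = [1, 2, 7] / [3, 9] / [4] / [6];  Q = [1, 2, 6] / [3, 7] / [4] / [5]
  Insert 5 (step 8): P = [1, 2, 5] / [3, 7] / [4, 9] / [6];  Q = [1, 2, 6] / [3, 7] / [4, 8] / [5]
  Insert 8 (step 9): P = [1, 2, 5, 8] / [3, 7] / [4, 9] / [6];  Q = [1, 2, 6, 9] / [3, 7] / [4, 8] / [5]
Final shape: (4, 2, 2, 1).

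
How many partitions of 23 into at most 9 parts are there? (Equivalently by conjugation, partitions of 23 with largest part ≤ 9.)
p(23, parts ≤ 9) = 887

Use the recurrence p(n, m) = p(n, m−1) + p(n−m, m): either the largest part is < m (count p(n, m−1)) or the largest part is exactly m (remove one copy of m, count p(n−m, m)). With p(0, ·) = 1 this gives p(23, parts ≤ 9) = 887. (By conjugating Young diagrams, this also counts partitions of 23 into at most 9 parts.)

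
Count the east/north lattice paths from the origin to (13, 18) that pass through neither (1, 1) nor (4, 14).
Number of paths = 101074105

Inclusion–exclusion. Total paths: C(31, 13) = 206253075. Through P₁: C(2, 1)·C(29, 12) = 103791870. Through P₂: C(18, 4)·C(13, 9) = 2187900. Since P₁ is strictly southwest of P₂, a monotone path through both must visit P₁ then P₂; paths through both = C(2, 1)·C(16, 3)·C(13, 9) = 800800. Avoid both = 206253075 − 103791870 − 2187900 + 800800 = 101074105.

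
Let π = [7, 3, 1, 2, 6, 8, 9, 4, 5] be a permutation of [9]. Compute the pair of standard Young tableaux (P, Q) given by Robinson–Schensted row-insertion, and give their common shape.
P = [1, 2, 4, 5, 9] / [3, 6, 8] / [7];  Q = [1, 4, 5, 6, 7] / [2, 8, 9] / [3];  common shape = (5, 3, 1)

Row-insert the values π_1, π_2, … into P one at a time, bumping the leftmost entry strictly greater than the inserted value down to the next row. The recording tableau Q records, in position (i, j), the step at which that cell was added to P.
  Insert 7 (step 1): P = [7];  Q = [1]
  Insert 3 (step 2): P = [3] / [7];  Q = [1] / [2]
  Insert 1 (step 3): P = [1] / [3] / [7];  Q = [1] / [2] / [3]
  Insert 2 (step 4): P = [1, 2] / [3] / [7];  Q = [1, 4] / [2] / [3]
  Insert 6 (step 5): P = [1, 2, 6] / [3] / [7];  Q = [1, 4, 5] / [2] / [3]
  Insert 8 (step 6): P = [1, 2, 6, 8] / [3] / [7];  Q = [1, 4, 5, 6] / [2] / [3]
  Insert 9 (step 7): P = [1, 2, 6, 8, 9] / [3] / [7];  Q = [1, 4, 5, 6, 7] / [2] / [3]
  Insert 4 (step 8): P = [1, 2, 4, 8, 9] / [3, 6] / [7];  Q = [1, 4, 5, 6, 7] / [2, 8] / [3]
  Insert 5 (step 9): P = [1, 2, 4, 5, 9] / [3, 6, 8] / [7];  Q = [1, 4, 5, 6, 7] / [2, 8, 9] / [3]
Final shape: (5, 3, 1).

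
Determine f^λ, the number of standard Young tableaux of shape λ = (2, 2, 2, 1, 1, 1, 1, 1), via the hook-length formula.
# SYT of shape (2, 2, 2, 1, 1, 1, 1, 1) = 110

Hook-length formula: f^λ = n! / Π hook(c), product over all cells c of the Young diagram. For λ = (2, 2, 2, 1, 1, 1, 1, 1), n = 11 boxes. Hook lengths by row (left-to-right, top-to-bottom): [9, 3]; [8, 2]; [7, 1]; [5]; [4]; [3]; [2]; [1]. Product of hooks = 362880. So f^λ = 11! / 362880 = 39916800 / 362880 = 110.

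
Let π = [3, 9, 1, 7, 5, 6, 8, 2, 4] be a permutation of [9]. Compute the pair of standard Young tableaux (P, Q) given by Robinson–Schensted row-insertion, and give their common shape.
P = [1, 2, 4, 8] / [3, 5, 6] / [7] / [9];  Q = [1, 2, 6, 7] / [3, 4, 9] / [5] / [8];  common shape = (4, 3, 1, 1)

Row-insert the values π_1, π_2, … into P one at a time, bumping the leftmost entry strictly greater than the inserted value down to the next row. The recording tableau Q records, in position (i, j), the step at which that cell was added to P.
  Insert 3 (step 1): P = [3];  Q = [1]
  Insert 9 (step 2): P = [3, 9];  Q = [1, 2]
  Insert 1 (step 3): P = [1, 9] / [3];  Q = [1, 2] / [3]
  Insert 7 (step 4): P = [1, 7] / [3, 9];  Q = [1, 2] / [3, 4]
  Insert 5 (step 5): P = [1, 5] / [3, 7] / [9];  Q = [1, 2] / [3, 4] / [5]
  Insert 6 (step 6): P = [1, 5, 6] / [3, 7] / [9];  Q = [1, 2, 6] / [3, 4] / [5]
  Insert 8 (step 7): P = [1, 5, 6, 8] / [3, 7] / [9];  Q = [1, 2, 6, 7] / [3, 4] / [5]
  Insert 2 (step 8): P = [1, 2, 6, 8] / [3, 5] / [7] / [9];  Q = [1, 2, 6, 7] / [3, 4] / [5] / [8]
  Insert 4 (step 9): P = [1, 2, 4, 8] / [3, 5, 6] / [7] / [9];  Q = [1, 2, 6, 7] / [3, 4, 9] / [5] / [8]
Final shape: (4, 3, 1, 1).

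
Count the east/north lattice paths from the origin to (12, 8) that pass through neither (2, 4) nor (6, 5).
Number of paths = 78447

Inclusion–exclusion. Total paths: C(20, 12) = 125970. Through P₁: C(6, 2)·C(14, 10) = 15015. Through P₂: C(11, 6)·C(9, 6) = 38808. Since P₁ is strictly southwest of P₂, a monotone path through both must visit P₁ then P₂; paths through both = C(6, 2)·C(5, 4)·C(9, 6) = 6300. Avoid both = 125970 − 15015 − 38808 + 6300 = 78447.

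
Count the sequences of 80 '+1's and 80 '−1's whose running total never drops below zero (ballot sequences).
C_80 = 1136359577947336271931632877004667456667613940

These ballot sequences are counted by the Catalan number C_n = (1/(n + 1)) · C(2n, n). For n = 80: C_80 = (1/81) · C(160, 80) = 92045125813734238026462263037378063990076729140/81 = 1136359577947336271931632877004667456667613940.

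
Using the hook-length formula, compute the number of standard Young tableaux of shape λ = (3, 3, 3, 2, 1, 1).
# SYT of shape (3, 3, 3, 2, 1, 1) = 6435

Hook-length formula: f^λ = n! / Π hook(c), product over all cells c of the Young diagram. For λ = (3, 3, 3, 2, 1, 1), n = 13 boxes. Hook lengths by row (left-to-right, top-to-bottom): [8, 5, 3]; [7, 4, 2]; [6, 3, 1]; [4, 1]; [2]; [1]. Product of hooks = 967680. So f^λ = 13! / 967680 = 6227020800 / 967680 = 6435.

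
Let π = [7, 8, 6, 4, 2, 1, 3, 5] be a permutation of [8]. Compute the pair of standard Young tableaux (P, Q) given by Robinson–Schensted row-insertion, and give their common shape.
P = [1, 3, 5] / [2, 8] / [4] / [6] / [7];  Q = [1, 2, 8] / [3, 7] / [4] / [5] / [6];  common shape = (3, 2, 1, 1, 1)

Row-insert the values π_1, π_2, … into P one at a time, bumping the leftmost entry strictly greater than the inserted value down to the next row. The recording tableau Q records, in position (i, j), the step at which that cell was added to P.
  Insert 7 (step 1): P = [7];  Q = [1]
  Insert 8 (step 2): P = [7, 8];  Q = [1, 2]
  Insert 6 (step 3): P = [6, 8] / [7];  Q = [1, 2] / [3]
  Insert 4 (step 4): P = [4, 8] / [6] / [7];  Q = [1, 2] / [3] / [4]
  Insert 2 (step 5): P = [2, 8] / [4] / [6] / [7];  Q = [1, 2] / [3] / [4] / [5]
  Insert 1 (step 6): P = [1, 8] / [2] / [4] / [6] / [7];  Q = [1, 2] / [3] / [4] / [5] / [6]
  Insert 3 (step 7): P = [1, 3] / [2, 8] / [4] / [6] / [7];  Q = [1, 2] / [3, 7] / [4] / [5] / [6]
  Insert 5 (step 8): P = [1, 3, 5] / [2, 8] / [4] / [6] / [7];  Q = [1, 2, 8] / [3, 7] / [4] / [5] / [6]
Final shape: (3, 2, 1, 1, 1).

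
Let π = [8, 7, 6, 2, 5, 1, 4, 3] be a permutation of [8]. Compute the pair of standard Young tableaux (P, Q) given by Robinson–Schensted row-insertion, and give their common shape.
P = [1, 3] / [2, 4] / [5] / [6] / [7] / [8];  Q = [1, 5] / [2, 7] / [3] / [4] / [6] / [8];  common shape = (2, 2, 1, 1, 1, 1)

Row-insert the values π_1, π_2, … into P one at a time, bumping the leftmost entry strictly greater than the inserted value down to the next row. The recording tableau Q records, in position (i, j), the step at which that cell was added to P.
  Insert 8 (step 1): P = [8];  Q = [1]
  Insert 7 (step 2): P = [7] / [8];  Q = [1] / [2]
  Insert 6 (step 3): P = [6] / [7] / [8];  Q = [1] / [2] / [3]
  Insert 2 (step 4): P = [2] / [6] / [7] / [8];  Q = [1] / [2] / [3] / [4]
  Insert 5 (step 5): P = [2, 5] / [6] / [7] / [8];  Q = [1, 5] / [2] / [3] / [4]
  Insert 1 (step 6): P = [1, 5] / [2] / [6] / [7] / [8];  Q = [1, 5] / [2] / [3] / [4] / [6]
  Insert 4 (step 7): P = [1, 4] / [2, 5] / [6] / [7] / [8];  Q = [1, 5] / [2, 7] / [3] / [4] / [6]
  Insert 3 (step 8): P = [1, 3] / [2, 4] / [5] / [6] / [7] / [8];  Q = [1, 5] / [2, 7] / [3] / [4] / [6] / [8]
Final shape: (2, 2, 1, 1, 1, 1).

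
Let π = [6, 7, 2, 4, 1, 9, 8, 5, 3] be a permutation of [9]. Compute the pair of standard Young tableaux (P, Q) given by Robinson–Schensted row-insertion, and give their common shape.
P = [1, 3, 5] / [2, 4, 8] / [6, 7] / [9];  Q = [1, 2, 6] / [3, 4, 7] / [5, 8] / [9];  common shape = (3, 3, 2, 1)

Row-insert the values π_1, π_2, … into P one at a time, bumping the leftmost entry strictly greater than the inserted value down to the next row. The recording tableau Q records, in position (i, j), the step at which that cell was added to P.
  Insert 6 (step 1): P = [6];  Q = [1]
  Insert 7 (step 2): P = [6, 7];  Q = [1, 2]
  Insert 2 (step 3): P = [2, 7] / [6];  Q = [1, 2] / [3]
  Insert 4 (step 4): P = [2, 4] / [6, 7];  Q = [1, 2] / [3, 4]
  Insert 1 (step 5): P = [1, 4] / [2, 7] / [6];  Q = [1, 2] / [3, 4] / [5]
  Insert 9 (step 6): P = [1, 4, 9] / [2, 7] / [6];  Q = [1, 2, 6] / [3, 4] / [5]
  Insert 8 (step 7): P = [1, 4, 8] / [2, 7, 9] / [6];  Q = [1, 2, 6] / [3, 4, 7] / [5]
  Insert 5 (step 8): P = [1, 4, 5] / [2, 7, 8] / [6, 9];  Q = [1, 2, 6] / [3, 4, 7] / [5, 8]
  Insert 3 (step 9): P = [1, 3, 5] / [2, 4, 8] / [6, 7] / [9];  Q = [1, 2, 6] / [3, 4, 7] / [5, 8] / [9]
Final shape: (3, 3, 2, 1).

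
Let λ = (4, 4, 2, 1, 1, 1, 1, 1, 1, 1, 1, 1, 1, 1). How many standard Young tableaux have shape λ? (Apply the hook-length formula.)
# SYT of shape (4, 4, 2, 1, 1, 1, 1, 1, 1, 1, 1, 1, 1, 1) = 1508220

Hook-length formula: f^λ = n! / Π hook(c), product over all cells c of the Young diagram. For λ = (4, 4, 2, 1, 1, 1, 1, 1, 1, 1, 1, 1, 1, 1), n = 21 boxes. Hook lengths by row (left-to-right, top-to-bottom): [17, 5, 3, 2]; [16, 4, 2, 1]; [13, 1]; [11]; [10]; [9]; [8]; [7]; [6]; [5]; [4]; [3]; [2]; [1]. Product of hooks = 33874993152000. So f^λ = 21! / 33874993152000 = 51090942171709440000 / 33874993152000 = 1508220.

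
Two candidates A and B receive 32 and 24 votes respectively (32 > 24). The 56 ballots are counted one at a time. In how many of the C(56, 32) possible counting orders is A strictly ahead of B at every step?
Strict-lead orderings = 622147386185325

Total orderings of the 56 votes with 32 for A: C(56, 32) = 4355031703297275. By the Bertrand ballot formula (Cycle Lemma / reflection principle), the number of orderings in which A is strictly ahead of B throughout is (p − q)/(p + q) · C(p + q, p) = (32 − 24)/(32 + 24) · 4355031703297275 = 622147386185325.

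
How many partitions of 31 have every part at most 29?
p(31, parts ≤ 29) = 6840

Use the recurrence p(n, m) = p(n, m−1) + p(n−m, m): either the largest part is < m (count p(n, m−1)) or the largest part is exactly m (remove one copy of m, count p(n−m, m)). With p(0, ·) = 1 this gives p(31, parts ≤ 29) = 6840. (By conjugating Young diagrams, this also counts partitions of 31 into at most 29 parts.)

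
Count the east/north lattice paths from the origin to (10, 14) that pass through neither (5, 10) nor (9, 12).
Number of paths = 836223

Inclusion–exclusion. Total paths: C(24, 10) = 1961256. Through P₁: C(15, 5)·C(9, 5) = 378378. Through P₂: C(21, 9)·C(3, 1) = 881790. Since P₁ is strictly southwest of P₂, a monotone path through both must visit P₁ then P₂; paths through both = C(15, 5)·C(6, 4)·C(3, 1) = 135135. Avoid both = 1961256 − 378378 − 881790 + 135135 = 836223.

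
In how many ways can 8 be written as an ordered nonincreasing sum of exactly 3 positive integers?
p(8, 3 parts) = 5

Partitions of n into exactly k parts ↔ partitions of n − k into at most k parts (subtract 1 from each part). For n = 8, k = 3, the partitions are: 6+1+1, 5+2+1, 4+3+1, 4+2+2, 3+3+2. Count = 5.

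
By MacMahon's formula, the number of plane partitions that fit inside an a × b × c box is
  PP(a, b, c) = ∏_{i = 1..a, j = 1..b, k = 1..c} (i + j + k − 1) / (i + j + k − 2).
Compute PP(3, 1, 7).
PP(3, 1, 7) = 120

Evaluate the triple product over i = 1..3, j = 1..1, k = 1..7. The factors are (2/1) · (3/2) · (4/3) · (5/4) · (6/5) · (7/6) · (8/7) · (3/2) · … (21 factors total). The numerators and denominators telescope so the product is an integer; carrying out the multiplication exactly gives PP(3, 1, 7) = 120.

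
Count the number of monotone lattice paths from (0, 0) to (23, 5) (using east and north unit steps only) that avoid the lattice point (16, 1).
Number of paths = 92670

Total paths from (0, 0) to (23, 5): C(28, 23) = 98280. Paths through (16, 1): (paths (0, 0) → (16, 1)) × (paths (16, 1) → (23, 5)) = C(17, 16) · C(11, 7) = 17 · 330 = 5610. Avoidance count = 98280 − 5610 = 92670.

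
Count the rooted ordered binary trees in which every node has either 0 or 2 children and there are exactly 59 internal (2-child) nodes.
C_59 = 405944995127576985730643443367112

These full binary trees are counted by the Catalan number C_n = (1/(n + 1)) · C(2n, n). For n = 59: C_59 = (1/60) · C(118, 59) = 24356699707654619143838606602026720/60 = 405944995127576985730643443367112.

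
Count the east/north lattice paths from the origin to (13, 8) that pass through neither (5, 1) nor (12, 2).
Number of paths = 164579

Inclusion–exclusion. Total paths: C(21, 13) = 203490. Through P₁: C(6, 5)·C(15, 8) = 38610. Through P₂: C(14, 12)·C(7, 1) = 637. Since P₁ is strictly southwest of P₂, a monotone path through both must visit P₁ then P₂; paths through both = C(6, 5)·C(8, 7)·C(7, 1) = 336. Avoid both = 203490 − 38610 − 637 + 336 = 164579.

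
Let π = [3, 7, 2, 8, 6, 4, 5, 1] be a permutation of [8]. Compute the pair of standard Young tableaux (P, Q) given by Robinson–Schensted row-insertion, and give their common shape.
P = [1, 4, 5] / [2, 6, 8] / [3] / [7];  Q = [1, 2, 4] / [3, 5, 7] / [6] / [8];  common shape = (3, 3, 1, 1)

Row-insert the values π_1, π_2, … into P one at a time, bumping the leftmost entry strictly greater than the inserted value down to the next row. The recording tableau Q records, in position (i, j), the step at which that cell was added to P.
  Insert 3 (step 1): P = [3];  Q = [1]
  Insert 7 (step 2): P = [3, 7];  Q = [1, 2]
  Insert 2 (step 3): P = [2, 7] / [3];  Q = [1, 2] / [3]
  Insert 8 (step 4): P = [2, 7, 8] / [3];  Q = [1, 2, 4] / [3]
  Insert 6 (step 5): P = [2, 6, 8] / [3, 7];  Q = [1, 2, 4] / [3, 5]
  Insert 4 (step 6): P = [2, 4, 8] / [3, 6] / [7];  Q = [1, 2, 4] / [3, 5] / [6]
  Insert 5 (step 7): P = [2, 4, 5] / [3, 6, 8] / [7];  Q = [1, 2, 4] / [3, 5, 7] / [6]
  Insert 1 (step 8): P = [1, 4, 5] / [2, 6, 8] / [3] / [7];  Q = [1, 2, 4] / [3, 5, 7] / [6] / [8]
Final shape: (3, 3, 1, 1).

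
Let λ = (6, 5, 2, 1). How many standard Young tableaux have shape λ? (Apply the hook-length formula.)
# SYT of shape (6, 5, 2, 1) = 36608

Hook-length formula: f^λ = n! / Π hook(c), product over all cells c of the Young diagram. For λ = (6, 5, 2, 1), n = 14 boxes. Hook lengths by row (left-to-right, top-to-bottom): [9, 7, 5, 4, 3, 1]; [7, 5, 3, 2, 1]; [3, 1]; [1]. Product of hooks = 2381400. So f^λ = 14! / 2381400 = 87178291200 / 2381400 = 36608.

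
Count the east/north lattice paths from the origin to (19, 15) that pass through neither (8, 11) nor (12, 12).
Number of paths = 1473648570

Inclusion–exclusion. Total paths: C(34, 19) = 1855967520. Through P₁: C(19, 8)·C(15, 11) = 103169430. Through P₂: C(24, 12)·C(10, 7) = 324498720. Since P₁ is strictly southwest of P₂, a monotone path through both must visit P₁ then P₂; paths through both = C(19, 8)·C(5, 4)·C(10, 7) = 45349200. Avoid both = 1855967520 − 103169430 − 324498720 + 45349200 = 1473648570.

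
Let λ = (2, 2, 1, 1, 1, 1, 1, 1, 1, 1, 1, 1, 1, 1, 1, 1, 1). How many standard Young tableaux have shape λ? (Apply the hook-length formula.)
# SYT of shape (2, 2, 1, 1, 1, 1, 1, 1, 1, 1, 1, 1, 1, 1, 1, 1, 1) = 152

Hook-length formula: f^λ = n! / Π hook(c), product over all cells c of the Young diagram. For λ = (2, 2, 1, 1, 1, 1, 1, 1, 1, 1, 1, 1, 1, 1, 1, 1, 1), n = 19 boxes. Hook lengths by row (left-to-right, top-to-bottom): [18, 2]; [17, 1]; [15]; [14]; [13]; [12]; [11]; [10]; [9]; [8]; [7]; [6]; [5]; [4]; [3]; [2]; [1]. Product of hooks = 800296713216000. So f^λ = 19! / 800296713216000 = 121645100408832000 / 800296713216000 = 152.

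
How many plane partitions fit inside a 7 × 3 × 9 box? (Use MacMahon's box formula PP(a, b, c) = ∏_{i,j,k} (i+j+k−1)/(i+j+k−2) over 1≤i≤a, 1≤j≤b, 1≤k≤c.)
PP(7, 3, 9) = 24584605760

Evaluate the triple product over i = 1..7, j = 1..3, k = 1..9. The factors are (2/1) · (3/2) · (4/3) · (5/4) · (6/5) · (7/6) · (8/7) · (9/8) · … (189 factors total). The numerators and denominators telescope so the product is an integer; carrying out the multiplication exactly gives PP(7, 3, 9) = 24584605760.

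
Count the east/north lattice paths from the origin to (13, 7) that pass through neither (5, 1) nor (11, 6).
Number of paths = 30690

Inclusion–exclusion. Total paths: C(20, 13) = 77520. Through P₁: C(6, 5)·C(14, 8) = 18018. Through P₂: C(17, 11)·C(3, 2) = 37128. Since P₁ is strictly southwest of P₂, a monotone path through both must visit P₁ then P₂; paths through both = C(6, 5)·C(11, 6)·C(3, 2) = 8316. Avoid both = 77520 − 18018 − 37128 + 8316 = 30690.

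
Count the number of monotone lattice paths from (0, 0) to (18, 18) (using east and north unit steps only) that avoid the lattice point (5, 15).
Number of paths = 9066453060

Total paths from (0, 0) to (18, 18): C(36, 18) = 9075135300. Paths through (5, 15): (paths (0, 0) → (5, 15)) × (paths (5, 15) → (18, 18)) = C(20, 5) · C(16, 13) = 15504 · 560 = 8682240. Avoidance count = 9075135300 − 8682240 = 9066453060.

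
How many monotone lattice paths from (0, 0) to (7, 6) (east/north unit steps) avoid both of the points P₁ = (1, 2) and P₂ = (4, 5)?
Number of paths = 822

Inclusion–exclusion. Total paths: C(13, 7) = 1716. Through P₁: C(3, 1)·C(10, 6) = 630. Through P₂: C(9, 4)·C(4, 3) = 504. Since P₁ is strictly southwest of P₂, a monotone path through both must visit P₁ then P₂; paths through both = C(3, 1)·C(6, 3)·C(4, 3) = 240. Avoid both = 1716 − 630 − 504 + 240 = 822.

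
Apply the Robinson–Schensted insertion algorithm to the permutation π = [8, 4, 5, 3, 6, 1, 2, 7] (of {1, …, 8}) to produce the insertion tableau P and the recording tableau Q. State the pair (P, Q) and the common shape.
P = [1, 2, 6, 7] / [3, 5] / [4] / [8];  Q = [1, 3, 5, 8] / [2, 7] / [4] / [6];  common shape = (4, 2, 1, 1)

Row-insert the values π_1, π_2, … into P one at a time, bumping the leftmost entry strictly greater than the inserted value down to the next row. The recording tableau Q records, in position (i, j), the step at which that cell was added to P.
  Insert 8 (step 1): P = [8];  Q = [1]
  Insert 4 (step 2): P = [4] / [8];  Q = [1] / [2]
  Insert 5 (step 3): P = [4, 5] / [8];  Q = [1, 3] / [2]
  Insert 3 (step 4): P = [3, 5] / [4] / [8];  Q = [1, 3] / [2] / [4]
  Insert 6 (step 5): P = [3, 5, 6] / [4] / [8];  Q = [1, 3, 5] / [2] / [4]
  Insert 1 (step 6): P = [1, 5, 6] / [3] / [4] / [8];  Q = [1, 3, 5] / [2] / [4] / [6]
  Insert 2 (step 7): P = [1, 2, 6] / [3, 5] / [4] / [8];  Q = [1, 3, 5] / [2, 7] / [4] / [6]
  Insert 7 (step 8): P = [1, 2, 6, 7] / [3, 5] / [4] / [8];  Q = [1, 3, 5, 8] / [2, 7] / [4] / [6]
Final shape: (4, 2, 1, 1).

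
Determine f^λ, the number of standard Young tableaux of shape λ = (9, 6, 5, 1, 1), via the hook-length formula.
# SYT of shape (9, 6, 5, 1, 1) = 525275520

Hook-length formula: f^λ = n! / Π hook(c), product over all cells c of the Young diagram. For λ = (9, 6, 5, 1, 1), n = 22 boxes. Hook lengths by row (left-to-right, top-to-bottom): [13, 10, 9, 8, 7, 5, 3, 2, 1]; [9, 6, 5, 4, 3, 1]; [7, 4, 3, 2, 1]; [2]; [1]. Product of hooks = 2139830784000. So f^λ = 22! / 2139830784000 = 1124000727777607680000 / 2139830784000 = 525275520.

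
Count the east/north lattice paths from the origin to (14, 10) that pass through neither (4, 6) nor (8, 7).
Number of paths = 1298706

Inclusion–exclusion. Total paths: C(24, 14) = 1961256. Through P₁: C(10, 4)·C(14, 10) = 210210. Through P₂: C(15, 8)·C(9, 6) = 540540. Since P₁ is strictly southwest of P₂, a monotone path through both must visit P₁ then P₂; paths through both = C(10, 4)·C(5, 4)·C(9, 6) = 88200. Avoid both = 1961256 − 210210 − 540540 + 88200 = 1298706.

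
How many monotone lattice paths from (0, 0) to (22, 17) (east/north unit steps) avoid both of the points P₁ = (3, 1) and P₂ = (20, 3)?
Number of paths = 34781271570

Inclusion–exclusion. Total paths: C(39, 22) = 51021117810. Through P₁: C(4, 3)·C(35, 19) = 16239715800. Through P₂: C(23, 20)·C(16, 2) = 212520. Since P₁ is strictly southwest of P₂, a monotone path through both must visit P₁ then P₂; paths through both = C(4, 3)·C(19, 17)·C(16, 2) = 82080. Avoid both = 51021117810 − 16239715800 − 212520 + 82080 = 34781271570.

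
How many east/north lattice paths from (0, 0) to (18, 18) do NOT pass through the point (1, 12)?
Number of paths = 9073822989

Total paths from (0, 0) to (18, 18): C(36, 18) = 9075135300. Paths through (1, 12): (paths (0, 0) → (1, 12)) × (paths (1, 12) → (18, 18)) = C(13, 1) · C(23, 17) = 13 · 100947 = 1312311. Avoidance count = 9075135300 − 1312311 = 9073822989.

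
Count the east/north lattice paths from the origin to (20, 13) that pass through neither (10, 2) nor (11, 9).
Number of paths = 430173304

Inclusion–exclusion. Total paths: C(33, 20) = 573166440. Through P₁: C(12, 10)·C(21, 10) = 23279256. Through P₂: C(20, 11)·C(13, 9) = 120091400. Since P₁ is strictly southwest of P₂, a monotone path through both must visit P₁ then P₂; paths through both = C(12, 10)·C(8, 1)·C(13, 9) = 377520. Avoid both = 573166440 − 23279256 − 120091400 + 377520 = 430173304.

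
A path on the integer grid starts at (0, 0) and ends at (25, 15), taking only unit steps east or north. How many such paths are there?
Number of paths = 40225345056

A monotone lattice path from (0, 0) to (25, 15) consists of 25 east steps and 15 north steps in some order, so it is determined by which 25 of the 40 steps are east. The count is C(40, 25) = 40225345056.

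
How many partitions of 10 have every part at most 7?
p(10, parts ≤ 7) = 38

Partitions of 10 with all parts ≤ 7: 7+3, 7+2+1, 7+1+1+1, 6+4, 6+3+1, 6+2+2, 6+2+1+1, 6+1+1+1+1, 5+5, 5+4+1, 5+3+2, 5+3+1+1, 5+2+2+1, 5+2+1+1+1, 5+1+1+1+1+1, 4+4+2, 4+4+1+1, 4+3+3, 4+3+2+1, 4+3+1+1+1, 4+2+2+2, 4+2+2+1+1, 4+2+1+1+1+1, 4+1+1+1+1+1+1, 3+3+3+1, 3+3+2+2, 3+3+2+1+1, 3+3+1+1+1+1, 3+2+2+2+1, 3+2+2+1+1+1, … (38 total). Count = 38.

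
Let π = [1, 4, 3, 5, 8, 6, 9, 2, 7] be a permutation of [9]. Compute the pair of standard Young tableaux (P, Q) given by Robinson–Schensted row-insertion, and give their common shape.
P = [1, 2, 5, 6, 7] / [3, 8, 9] / [4];  Q = [1, 2, 4, 5, 7] / [3, 6, 9] / [8];  common shape = (5, 3, 1)

Row-insert the values π_1, π_2, … into P one at a time, bumping the leftmost entry strictly greater than the inserted value down to the next row. The recording tableau Q records, in position (i, j), the step at which that cell was added to P.
  Insert 1 (step 1): P = [1];  Q = [1]
  Insert 4 (step 2): P = [1, 4];  Q = [1, 2]
  Insert 3 (step 3): P = [1, 3] / [4];  Q = [1, 2] / [3]
  Insert 5 (step 4): P = [1, 3, 5] / [4];  Q = [1, 2, 4] / [3]
  Insert 8 (step 5): P = [1, 3, 5, 8] / [4];  Q = [1, 2, 4, 5] / [3]
  Insert 6 (step 6): P = [1, 3, 5, 6] / [4, 8];  Q = [1, 2, 4, 5] / [3, 6]
  Insert 9 (step 7): P = [1, 3, 5, 6, 9] / [4, 8];  Q = [1, 2, 4, 5, 7] / [3, 6]
  Insert 2 (step 8): P = [1, 2, 5, 6, 9] / [3, 8] / [4];  Q = [1, 2, 4, 5, 7] / [3, 6] / [8]
  Insert 7 (step 9): P = [1, 2, 5, 6, 7] / [3, 8, 9] / [4];  Q = [1, 2, 4, 5, 7] / [3, 6, 9] / [8]
Final shape: (5, 3, 1).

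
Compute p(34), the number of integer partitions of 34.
p(34) = 12310

Compute p(n) via the recurrence p(n, m) = p(n, m−1) + p(n−m, m), where p(n, m) counts partitions of n with all parts ≤ m and p(n) = p(n, n). The base cases are p(0, m) = 1 and p(n, 0) = 0 for n > 0. Filling the table yields p(34) = 12310. (Euler's pentagonal recurrence is an alternative.)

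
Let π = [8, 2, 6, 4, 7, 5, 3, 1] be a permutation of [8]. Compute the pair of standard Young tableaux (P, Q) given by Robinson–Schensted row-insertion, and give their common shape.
P = [1, 3, 5] / [2, 7] / [4] / [6] / [8];  Q = [1, 3, 5] / [2, 6] / [4] / [7] / [8];  common shape = (3, 2, 1, 1, 1)

Row-insert the values π_1, π_2, … into P one at a time, bumping the leftmost entry strictly greater than the inserted value down to the next row. The recording tableau Q records, in position (i, j), the step at which that cell was added to P.
  Insert 8 (step 1): P = [8];  Q = [1]
  Insert 2 (step 2): P = [2] / [8];  Q = [1] / [2]
  Insert 6 (step 3): P = [2, 6] / [8];  Q = [1, 3] / [2]
  Insert 4 (step 4): P = [2, 4] / [6] / [8];  Q = [1, 3] / [2] / [4]
  Insert 7 (step 5): P = [2, 4, 7] / [6] / [8];  Q = [1, 3, 5] / [2] / [4]
  Insert 5 (step 6): P = [2, 4, 5] / [6, 7] / [8];  Q = [1, 3, 5] / [2, 6] / [4]
  Insert 3 (step 7): P = [2, 3, 5] / [4, 7] / [6] / [8];  Q = [1, 3, 5] / [2, 6] / [4] / [7]
  Insert 1 (step 8): P = [1, 3, 5] / [2, 7] / [4] / [6] / [8];  Q = [1, 3, 5] / [2, 6] / [4] / [7] / [8]
Final shape: (3, 2, 1, 1, 1).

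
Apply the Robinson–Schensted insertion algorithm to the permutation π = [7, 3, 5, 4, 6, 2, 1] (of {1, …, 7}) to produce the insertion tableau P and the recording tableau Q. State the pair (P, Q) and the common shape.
P = [1, 4, 6] / [2] / [3] / [5] / [7];  Q = [1, 3, 5] / [2] / [4] / [6] / [7];  common shape = (3, 1, 1, 1, 1)

Row-insert the values π_1, π_2, … into P one at a time, bumping the leftmost entry strictly greater than the inserted value down to the next row. The recording tableau Q records, in position (i, j), the step at which that cell was added to P.
  Insert 7 (step 1): P = [7];  Q = [1]
  Insert 3 (step 2): P = [3] / [7];  Q = [1] / [2]
  Insert 5 (step 3): P = [3, 5] / [7];  Q = [1, 3] / [2]
  Insert 4 (step 4): P = [3, 4] / [5] / [7];  Q = [1, 3] / [2] / [4]
  Insert 6 (step 5): P = [3, 4, 6] / [5] / [7];  Q = [1, 3, 5] / [2] / [4]
  Insert 2 (step 6): P = [2, 4, 6] / [3] / [5] / [7];  Q = [1, 3, 5] / [2] / [4] / [6]
  Insert 1 (step 7): P = [1, 4, 6] / [2] / [3] / [5] / [7];  Q = [1, 3, 5] / [2] / [4] / [6] / [7]
Final shape: (3, 1, 1, 1, 1).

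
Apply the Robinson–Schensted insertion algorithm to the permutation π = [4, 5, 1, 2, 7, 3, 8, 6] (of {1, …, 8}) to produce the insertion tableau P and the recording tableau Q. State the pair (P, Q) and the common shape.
P = [1, 2, 3, 6] / [4, 5, 7, 8];  Q = [1, 2, 5, 7] / [3, 4, 6, 8];  common shape = (4, 4)

Row-insert the values π_1, π_2, … into P one at a time, bumping the leftmost entry strictly greater than the inserted value down to the next row. The recording tableau Q records, in position (i, j), the step at which that cell was added to P.
  Insert 4 (step 1): P = [4];  Q = [1]
  Insert 5 (step 2): P = [4, 5];  Q = [1, 2]
  Insert 1 (step 3): P = [1, 5] / [4];  Q = [1, 2] / [3]
  Insert 2 (step 4): P = [1, 2] / [4, 5];  Q = [1, 2] / [3, 4]
  Insert 7 (step 5): P = [1, 2, 7] / [4, 5];  Q = [1, 2, 5] / [3, 4]
  Insert 3 (step 6): P = [1, 2, 3] / [4, 5, 7];  Q = [1, 2, 5] / [3, 4, 6]
  Insert 8 (step 7): P = [1, 2, 3, 8] / [4, 5, 7];  Q = [1, 2, 5, 7] / [3, 4, 6]
  Insert 6 (step 8): P = [1, 2, 3, 6] / [4, 5, 7, 8];  Q = [1, 2, 5, 7] / [3, 4, 6, 8]
Final shape: (4, 4).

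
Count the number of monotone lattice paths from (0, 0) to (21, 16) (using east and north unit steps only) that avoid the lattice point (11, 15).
Number of paths = 12790786910

Total paths from (0, 0) to (21, 16): C(37, 21) = 12875774670. Paths through (11, 15): (paths (0, 0) → (11, 15)) × (paths (11, 15) → (21, 16)) = C(26, 11) · C(11, 10) = 7726160 · 11 = 84987760. Avoidance count = 12875774670 − 84987760 = 12790786910.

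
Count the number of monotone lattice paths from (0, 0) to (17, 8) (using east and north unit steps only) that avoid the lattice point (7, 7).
Number of paths = 1043823

Total paths from (0, 0) to (17, 8): C(25, 17) = 1081575. Paths through (7, 7): (paths (0, 0) → (7, 7)) × (paths (7, 7) → (17, 8)) = C(14, 7) · C(11, 10) = 3432 · 11 = 37752. Avoidance count = 1081575 − 37752 = 1043823.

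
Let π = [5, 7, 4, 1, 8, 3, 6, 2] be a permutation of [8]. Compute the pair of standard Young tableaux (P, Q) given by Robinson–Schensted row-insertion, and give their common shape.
P = [1, 2, 6] / [3, 7, 8] / [4] / [5];  Q = [1, 2, 5] / [3, 6, 7] / [4] / [8];  common shape = (3, 3, 1, 1)

Row-insert the values π_1, π_2, … into P one at a time, bumping the leftmost entry strictly greater than the inserted value down to the next row. The recording tableau Q records, in position (i, j), the step at which that cell was added to P.
  Insert 5 (step 1): P = [5];  Q = [1]
  Insert 7 (step 2): P = [5, 7];  Q = [1, 2]
  Insert 4 (step 3): P = [4, 7] / [5];  Q = [1, 2] / [3]
  Insert 1 (step 4): P = [1, 7] / [4] / [5];  Q = [1, 2] / [3] / [4]
  Insert 8 (step 5): P = [1, 7, 8] / [4] / [5];  Q = [1, 2, 5] / [3] / [4]
  Insert 3 (step 6): P = [1, 3, 8] / [4, 7] / [5];  Q = [1, 2, 5] / [3, 6] / [4]
  Insert 6 (step 7): P = [1, 3, 6] / [4, 7, 8] / [5];  Q = [1, 2, 5] / [3, 6, 7] / [4]
  Insert 2 (step 8): P = [1, 2, 6] / [3, 7, 8] / [4] / [5];  Q = [1, 2, 5] / [3, 6, 7] / [4] / [8]
Final shape: (3, 3, 1, 1).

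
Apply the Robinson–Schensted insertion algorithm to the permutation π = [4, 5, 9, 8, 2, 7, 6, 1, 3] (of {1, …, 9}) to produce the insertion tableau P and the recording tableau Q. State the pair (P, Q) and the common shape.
P = [1, 3, 6] / [2, 5] / [4, 7] / [8] / [9];  Q = [1, 2, 3] / [4, 6] / [5, 9] / [7] / [8];  common shape = (3, 2, 2, 1, 1)

Row-insert the values π_1, π_2, … into P one at a time, bumping the leftmost entry strictly greater than the inserted value down to the next row. The recording tableau Q records, in position (i, j), the step at which that cell was added to P.
  Insert 4 (step 1): P = [4];  Q = [1]
  Insert 5 (step 2): P = [4, 5];  Q = [1, 2]
  Insert 9 (step 3): P = [4, 5, 9];  Q = [1, 2, 3]
  Insert 8 (step 4): P = [4, 5, 8] / [9];  Q = [1, 2, 3] / [4]
  Insert 2 (step 5): P = [2, 5, 8] / [4] / [9];  Q = [1, 2, 3] / [4] / [5]
  Insert 7 (step 6): P = [2, 5, 7] / [4, 8] / [9];  Q = [1, 2, 3] / [4, 6] / [5]
  Insert 6 (step 7): P = [2, 5, 6] / [4, 7] / [8] / [9];  Q = [1, 2, 3] / [4, 6] / [5] / [7]
  Insert 1 (step 8): P = [1, 5, 6] / [2, 7] / [4] / [8] / [9];  Q = [1, 2, 3] / [4, 6] / [5] / [7] / [8]
  Insert 3 (step 9): P = [1, 3, 6] / [2, 5] / [4, 7] / [8] / [9];  Q = [1, 2, 3] / [4, 6] / [5, 9] / [7] / [8]
Final shape: (3, 2, 2, 1, 1).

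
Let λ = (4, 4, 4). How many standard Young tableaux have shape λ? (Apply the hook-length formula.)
# SYT of shape (4, 4, 4) = 462

Hook-length formula: f^λ = n! / Π hook(c), product over all cells c of the Young diagram. For λ = (4, 4, 4), n = 12 boxes. Hook lengths by row (left-to-right, top-to-bottom): [6, 5, 4, 3]; [5, 4, 3, 2]; [4, 3, 2, 1]. Product of hooks = 1036800. So f^λ = 12! / 1036800 = 479001600 / 1036800 = 462.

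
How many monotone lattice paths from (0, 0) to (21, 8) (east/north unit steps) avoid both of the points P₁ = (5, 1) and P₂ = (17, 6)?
Number of paths = 1863918

Inclusion–exclusion. Total paths: C(29, 21) = 4292145. Through P₁: C(6, 5)·C(23, 16) = 1470942. Through P₂: C(23, 17)·C(6, 4) = 1514205. Since P₁ is strictly southwest of P₂, a monotone path through both must visit P₁ then P₂; paths through both = C(6, 5)·C(17, 12)·C(6, 4) = 556920. Avoid both = 4292145 − 1470942 − 1514205 + 556920 = 1863918.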